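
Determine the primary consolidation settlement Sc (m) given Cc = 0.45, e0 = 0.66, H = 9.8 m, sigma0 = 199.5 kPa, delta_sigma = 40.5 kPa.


Result: 0.2132 m

Derivation:
Using Sc = Cc * H / (1 + e0) * log10((sigma0 + delta_sigma) / sigma0)
Stress ratio = (199.5 + 40.5) / 199.5 = 1.20301
log10(1.20301) = 0.0802683
Cc * H / (1 + e0) = 0.45 * 9.8 / (1 + 0.66) = 2.65663
Sc = 2.65663 * 0.0802683
Sc = 0.2132 m


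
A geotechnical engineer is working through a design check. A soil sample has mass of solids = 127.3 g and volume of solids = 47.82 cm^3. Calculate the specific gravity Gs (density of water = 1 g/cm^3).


Result: 2.662

Derivation:
Using Gs = m_s / (V_s * rho_w)
Since rho_w = 1 g/cm^3:
Gs = 127.3 / 47.82
Gs = 2.662


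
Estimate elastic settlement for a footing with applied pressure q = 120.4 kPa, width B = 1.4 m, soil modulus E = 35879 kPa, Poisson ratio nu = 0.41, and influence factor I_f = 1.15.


Using Se = q * B * (1 - nu^2) * I_f / E
1 - nu^2 = 1 - 0.41^2 = 0.8319
Se = 120.4 * 1.4 * 0.8319 * 1.15 / 35879
Se = 0.004495 m
Convert to mm: Se = 0.004495 * 1000 = 4.495 mm


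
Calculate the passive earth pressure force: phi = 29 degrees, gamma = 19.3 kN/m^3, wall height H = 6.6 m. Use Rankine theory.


Compute passive earth pressure coefficient:
Kp = tan^2(45 + phi/2) = tan^2(59.5) = 2.88206
Compute passive force:
Pp = 0.5 * Kp * gamma * H^2
Pp = 0.5 * 2.88206 * 19.3 * 6.6^2
Pp = 1211.49 kN/m


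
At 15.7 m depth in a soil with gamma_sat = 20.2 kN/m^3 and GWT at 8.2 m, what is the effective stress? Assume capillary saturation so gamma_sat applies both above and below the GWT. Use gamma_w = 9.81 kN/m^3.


Total stress = gamma_sat * depth
sigma = 20.2 * 15.7 = 317.14 kPa
Pore water pressure u = gamma_w * (depth - d_wt)
u = 9.81 * (15.7 - 8.2) = 73.575 kPa
Effective stress = sigma - u
sigma' = 317.14 - 73.575 = 243.57 kPa


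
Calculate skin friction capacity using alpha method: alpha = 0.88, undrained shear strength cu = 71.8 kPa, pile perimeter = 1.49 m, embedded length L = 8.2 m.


Using Qs = alpha * cu * perimeter * L
Qs = 0.88 * 71.8 * 1.49 * 8.2
Qs = 771.98 kN


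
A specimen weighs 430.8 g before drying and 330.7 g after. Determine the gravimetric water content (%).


Using w = (m_wet - m_dry) / m_dry * 100
m_wet - m_dry = 430.8 - 330.7 = 100.1 g
w = 100.1 / 330.7 * 100
w = 30.27 %


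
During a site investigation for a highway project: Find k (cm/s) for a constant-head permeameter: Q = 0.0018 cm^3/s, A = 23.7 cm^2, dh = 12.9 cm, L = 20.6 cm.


Result: 0.000121 cm/s

Derivation:
Compute hydraulic gradient:
i = dh / L = 12.9 / 20.6 = 0.626214
Then apply Darcy's law:
k = Q / (A * i)
k = 0.0018 / (23.7 * 0.626214)
k = 0.0018 / 14.8413
k = 0.000121 cm/s


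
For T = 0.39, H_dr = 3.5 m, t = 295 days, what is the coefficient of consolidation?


Using cv = T * H_dr^2 / t
H_dr^2 = 3.5^2 = 12.25
cv = 0.39 * 12.25 / 295
cv = 0.01619 m^2/day


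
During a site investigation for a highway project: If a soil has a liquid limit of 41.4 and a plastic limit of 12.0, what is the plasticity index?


Result: 29.4

Derivation:
Using PI = LL - PL
PI = 41.4 - 12.0
PI = 29.4


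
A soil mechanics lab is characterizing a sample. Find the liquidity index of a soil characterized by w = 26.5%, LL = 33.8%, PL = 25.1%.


First compute the plasticity index:
PI = LL - PL = 33.8 - 25.1 = 8.7
Then compute the liquidity index:
LI = (w - PL) / PI
LI = (26.5 - 25.1) / 8.7
LI = 0.161


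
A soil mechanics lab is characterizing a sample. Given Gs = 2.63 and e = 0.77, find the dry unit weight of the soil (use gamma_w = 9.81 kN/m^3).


Result: 14.576 kN/m^3

Derivation:
Using gamma_d = Gs * gamma_w / (1 + e)
gamma_d = 2.63 * 9.81 / (1 + 0.77)
gamma_d = 2.63 * 9.81 / 1.77
gamma_d = 14.576 kN/m^3


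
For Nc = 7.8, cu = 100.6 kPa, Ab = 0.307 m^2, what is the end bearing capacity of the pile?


Using Qb = Nc * cu * Ab
Qb = 7.8 * 100.6 * 0.307
Qb = 240.9 kN


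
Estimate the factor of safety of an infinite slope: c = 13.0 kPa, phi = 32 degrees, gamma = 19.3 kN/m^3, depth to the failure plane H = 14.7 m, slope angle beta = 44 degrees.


Using Fs = c / (gamma*H*sin(beta)*cos(beta)) + tan(phi)/tan(beta)
Cohesion contribution = 13.0 / (19.3*14.7*sin(44)*cos(44))
Cohesion contribution = 0.0916987
Friction contribution = tan(32)/tan(44) = 0.647071
Fs = 0.0916987 + 0.647071
Fs = 0.739


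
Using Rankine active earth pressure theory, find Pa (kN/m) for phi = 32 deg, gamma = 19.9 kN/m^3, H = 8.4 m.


Compute active earth pressure coefficient:
Ka = tan^2(45 - phi/2) = tan^2(29.0) = 0.307259
Compute active force:
Pa = 0.5 * Ka * gamma * H^2
Pa = 0.5 * 0.307259 * 19.9 * 8.4^2
Pa = 215.72 kN/m


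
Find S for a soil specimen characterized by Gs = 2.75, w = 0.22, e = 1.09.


Using S = Gs * w / e
S = 2.75 * 0.22 / 1.09
S = 0.555


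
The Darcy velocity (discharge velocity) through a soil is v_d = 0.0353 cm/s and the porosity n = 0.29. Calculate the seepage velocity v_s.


Using v_s = v_d / n
v_s = 0.0353 / 0.29
v_s = 0.12172 cm/s


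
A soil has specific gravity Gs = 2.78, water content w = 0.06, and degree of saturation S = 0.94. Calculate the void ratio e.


Result: 0.1774

Derivation:
Using the relation e = Gs * w / S
e = 2.78 * 0.06 / 0.94
e = 0.1774


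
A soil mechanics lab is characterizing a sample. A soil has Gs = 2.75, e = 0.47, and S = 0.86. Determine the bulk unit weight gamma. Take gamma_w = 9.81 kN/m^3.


Result: 21.049 kN/m^3

Derivation:
Using gamma = gamma_w * (Gs + S*e) / (1 + e)
Numerator: Gs + S*e = 2.75 + 0.86*0.47 = 3.1542
Denominator: 1 + e = 1 + 0.47 = 1.47
gamma = 9.81 * 3.1542 / 1.47
gamma = 21.049 kN/m^3


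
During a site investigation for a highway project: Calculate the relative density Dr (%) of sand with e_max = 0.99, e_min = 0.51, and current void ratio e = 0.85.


Using Dr = (e_max - e) / (e_max - e_min) * 100
e_max - e = 0.99 - 0.85 = 0.14
e_max - e_min = 0.99 - 0.51 = 0.48
Dr = 0.14 / 0.48 * 100
Dr = 29.17 %


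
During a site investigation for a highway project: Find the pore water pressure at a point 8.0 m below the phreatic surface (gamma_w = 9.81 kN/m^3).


Using u = gamma_w * h_w
u = 9.81 * 8.0
u = 78.48 kPa


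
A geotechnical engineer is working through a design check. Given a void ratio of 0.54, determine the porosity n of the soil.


Using the relation n = e / (1 + e)
n = 0.54 / (1 + 0.54)
n = 0.54 / 1.54
n = 0.3506


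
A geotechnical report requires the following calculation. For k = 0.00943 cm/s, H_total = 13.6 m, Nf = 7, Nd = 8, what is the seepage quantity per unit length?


Convert k to m/s for unit consistency with H:
k = 0.00943 cm/s = 0.00943 / 100 m/s = 9.43e-05 m/s
Using q = k * H * Nf / Nd
Nf / Nd = 7 / 8 = 0.875
q = 9.43e-05 * 13.6 * 0.875
q = 0.001122 m^3/s per m


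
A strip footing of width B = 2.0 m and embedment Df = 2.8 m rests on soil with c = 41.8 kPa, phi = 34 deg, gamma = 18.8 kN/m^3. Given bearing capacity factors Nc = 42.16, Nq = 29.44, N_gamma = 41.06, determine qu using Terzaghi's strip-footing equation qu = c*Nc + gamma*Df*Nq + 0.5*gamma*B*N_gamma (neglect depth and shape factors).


Compute qu = c*Nc + gamma*Df*Nq + 0.5*gamma*B*N_gamma
Term 1: 41.8 * 42.16 = 1762.288
Term 2: 18.8 * 2.8 * 29.44 = 1549.7216
Term 3: 0.5 * 18.8 * 2.0 * 41.06 = 771.928
qu = 1762.288 + 1549.7216 + 771.928
qu = 4083.94 kPa


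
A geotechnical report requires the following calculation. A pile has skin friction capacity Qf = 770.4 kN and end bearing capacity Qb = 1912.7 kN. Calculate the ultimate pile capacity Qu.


Using Qu = Qf + Qb
Qu = 770.4 + 1912.7
Qu = 2683.1 kN


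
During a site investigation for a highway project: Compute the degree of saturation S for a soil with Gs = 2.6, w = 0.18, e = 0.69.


Using S = Gs * w / e
S = 2.6 * 0.18 / 0.69
S = 0.6783


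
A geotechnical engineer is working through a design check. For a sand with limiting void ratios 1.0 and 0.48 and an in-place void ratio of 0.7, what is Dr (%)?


Using Dr = (e_max - e) / (e_max - e_min) * 100
e_max - e = 1.0 - 0.7 = 0.3
e_max - e_min = 1.0 - 0.48 = 0.52
Dr = 0.3 / 0.52 * 100
Dr = 57.69 %


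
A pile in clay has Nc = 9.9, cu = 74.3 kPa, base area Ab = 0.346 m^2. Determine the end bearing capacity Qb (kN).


Using Qb = Nc * cu * Ab
Qb = 9.9 * 74.3 * 0.346
Qb = 254.51 kN


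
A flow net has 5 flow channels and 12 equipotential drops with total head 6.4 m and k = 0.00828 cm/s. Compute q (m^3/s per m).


Result: 0.0002208 m^3/s per m

Derivation:
Convert k to m/s for unit consistency with H:
k = 0.00828 cm/s = 0.00828 / 100 m/s = 8.28e-05 m/s
Using q = k * H * Nf / Nd
Nf / Nd = 5 / 12 = 0.4167
q = 8.28e-05 * 6.4 * 0.4167
q = 0.0002208 m^3/s per m


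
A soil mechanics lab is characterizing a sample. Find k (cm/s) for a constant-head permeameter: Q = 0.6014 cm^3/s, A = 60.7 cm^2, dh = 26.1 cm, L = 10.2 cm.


Compute hydraulic gradient:
i = dh / L = 26.1 / 10.2 = 2.55882
Then apply Darcy's law:
k = Q / (A * i)
k = 0.6014 / (60.7 * 2.55882)
k = 0.6014 / 155.321
k = 0.003872 cm/s


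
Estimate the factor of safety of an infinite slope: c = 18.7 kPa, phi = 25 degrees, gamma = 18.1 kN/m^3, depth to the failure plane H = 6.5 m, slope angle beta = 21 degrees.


Using Fs = c / (gamma*H*sin(beta)*cos(beta)) + tan(phi)/tan(beta)
Cohesion contribution = 18.7 / (18.1*6.5*sin(21)*cos(21))
Cohesion contribution = 0.475082
Friction contribution = tan(25)/tan(21) = 1.21477
Fs = 0.475082 + 1.21477
Fs = 1.69


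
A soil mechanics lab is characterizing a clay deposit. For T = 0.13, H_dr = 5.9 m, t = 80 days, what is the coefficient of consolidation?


Using cv = T * H_dr^2 / t
H_dr^2 = 5.9^2 = 34.81
cv = 0.13 * 34.81 / 80
cv = 0.05657 m^2/day


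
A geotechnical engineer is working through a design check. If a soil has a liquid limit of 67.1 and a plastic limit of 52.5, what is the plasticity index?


Using PI = LL - PL
PI = 67.1 - 52.5
PI = 14.6


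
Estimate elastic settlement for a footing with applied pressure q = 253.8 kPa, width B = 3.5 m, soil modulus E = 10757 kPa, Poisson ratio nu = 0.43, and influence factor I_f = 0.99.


Using Se = q * B * (1 - nu^2) * I_f / E
1 - nu^2 = 1 - 0.43^2 = 0.8151
Se = 253.8 * 3.5 * 0.8151 * 0.99 / 10757
Se = 0.066637 m
Convert to mm: Se = 0.066637 * 1000 = 66.637 mm


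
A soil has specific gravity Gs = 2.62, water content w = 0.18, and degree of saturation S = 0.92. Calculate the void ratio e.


Using the relation e = Gs * w / S
e = 2.62 * 0.18 / 0.92
e = 0.5126


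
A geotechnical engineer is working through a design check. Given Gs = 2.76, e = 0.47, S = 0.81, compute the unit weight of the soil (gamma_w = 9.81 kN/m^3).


Using gamma = gamma_w * (Gs + S*e) / (1 + e)
Numerator: Gs + S*e = 2.76 + 0.81*0.47 = 3.1407
Denominator: 1 + e = 1 + 0.47 = 1.47
gamma = 9.81 * 3.1407 / 1.47
gamma = 20.959 kN/m^3


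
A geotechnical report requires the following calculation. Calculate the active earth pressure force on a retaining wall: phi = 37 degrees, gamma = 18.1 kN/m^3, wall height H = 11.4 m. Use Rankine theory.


Result: 292.37 kN/m

Derivation:
Compute active earth pressure coefficient:
Ka = tan^2(45 - phi/2) = tan^2(26.5) = 0.248584
Compute active force:
Pa = 0.5 * Ka * gamma * H^2
Pa = 0.5 * 0.248584 * 18.1 * 11.4^2
Pa = 292.37 kN/m


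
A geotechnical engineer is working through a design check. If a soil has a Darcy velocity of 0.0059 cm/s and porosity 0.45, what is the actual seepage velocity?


Result: 0.01311 cm/s

Derivation:
Using v_s = v_d / n
v_s = 0.0059 / 0.45
v_s = 0.01311 cm/s


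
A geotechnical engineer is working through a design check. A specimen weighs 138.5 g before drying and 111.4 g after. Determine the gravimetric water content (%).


Using w = (m_wet - m_dry) / m_dry * 100
m_wet - m_dry = 138.5 - 111.4 = 27.1 g
w = 27.1 / 111.4 * 100
w = 24.33 %


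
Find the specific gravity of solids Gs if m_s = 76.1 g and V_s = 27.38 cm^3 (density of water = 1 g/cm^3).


Using Gs = m_s / (V_s * rho_w)
Since rho_w = 1 g/cm^3:
Gs = 76.1 / 27.38
Gs = 2.779


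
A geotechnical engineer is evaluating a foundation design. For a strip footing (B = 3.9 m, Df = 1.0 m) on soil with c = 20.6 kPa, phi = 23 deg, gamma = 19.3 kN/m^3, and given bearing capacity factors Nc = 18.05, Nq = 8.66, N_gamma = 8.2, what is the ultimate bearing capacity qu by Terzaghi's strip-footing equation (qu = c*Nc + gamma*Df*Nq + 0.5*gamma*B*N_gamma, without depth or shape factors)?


Compute qu = c*Nc + gamma*Df*Nq + 0.5*gamma*B*N_gamma
Term 1: 20.6 * 18.05 = 371.83
Term 2: 19.3 * 1.0 * 8.66 = 167.138
Term 3: 0.5 * 19.3 * 3.9 * 8.2 = 308.607
qu = 371.83 + 167.138 + 308.607
qu = 847.58 kPa


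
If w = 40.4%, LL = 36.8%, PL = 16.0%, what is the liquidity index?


First compute the plasticity index:
PI = LL - PL = 36.8 - 16.0 = 20.8
Then compute the liquidity index:
LI = (w - PL) / PI
LI = (40.4 - 16.0) / 20.8
LI = 1.173


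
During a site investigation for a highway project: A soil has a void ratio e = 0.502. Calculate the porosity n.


Using the relation n = e / (1 + e)
n = 0.502 / (1 + 0.502)
n = 0.502 / 1.502
n = 0.3342


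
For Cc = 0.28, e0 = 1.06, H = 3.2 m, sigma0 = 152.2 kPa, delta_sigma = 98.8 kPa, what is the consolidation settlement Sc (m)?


Using Sc = Cc * H / (1 + e0) * log10((sigma0 + delta_sigma) / sigma0)
Stress ratio = (152.2 + 98.8) / 152.2 = 1.64915
log10(1.64915) = 0.217259
Cc * H / (1 + e0) = 0.28 * 3.2 / (1 + 1.06) = 0.434951
Sc = 0.434951 * 0.217259
Sc = 0.0945 m


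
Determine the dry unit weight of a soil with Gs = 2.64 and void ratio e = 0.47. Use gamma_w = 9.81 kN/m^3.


Using gamma_d = Gs * gamma_w / (1 + e)
gamma_d = 2.64 * 9.81 / (1 + 0.47)
gamma_d = 2.64 * 9.81 / 1.47
gamma_d = 17.618 kN/m^3


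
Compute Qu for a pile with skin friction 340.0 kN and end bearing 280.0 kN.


Using Qu = Qf + Qb
Qu = 340.0 + 280.0
Qu = 620.0 kN


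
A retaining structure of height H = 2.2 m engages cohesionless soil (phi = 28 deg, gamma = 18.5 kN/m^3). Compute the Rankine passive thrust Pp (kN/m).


Compute passive earth pressure coefficient:
Kp = tan^2(45 + phi/2) = tan^2(59.0) = 2.769826
Compute passive force:
Pp = 0.5 * Kp * gamma * H^2
Pp = 0.5 * 2.769826 * 18.5 * 2.2^2
Pp = 124.01 kN/m


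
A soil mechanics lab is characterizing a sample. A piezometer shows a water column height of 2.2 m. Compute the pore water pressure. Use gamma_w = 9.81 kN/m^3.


Using u = gamma_w * h_w
u = 9.81 * 2.2
u = 21.58 kPa


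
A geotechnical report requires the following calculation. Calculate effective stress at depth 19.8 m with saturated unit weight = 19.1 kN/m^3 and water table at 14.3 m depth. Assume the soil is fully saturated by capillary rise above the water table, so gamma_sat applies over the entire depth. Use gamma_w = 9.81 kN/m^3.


Result: 324.23 kPa

Derivation:
Total stress = gamma_sat * depth
sigma = 19.1 * 19.8 = 378.18 kPa
Pore water pressure u = gamma_w * (depth - d_wt)
u = 9.81 * (19.8 - 14.3) = 53.955 kPa
Effective stress = sigma - u
sigma' = 378.18 - 53.955 = 324.23 kPa


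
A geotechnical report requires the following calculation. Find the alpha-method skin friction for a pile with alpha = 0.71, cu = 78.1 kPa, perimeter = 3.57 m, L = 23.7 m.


Using Qs = alpha * cu * perimeter * L
Qs = 0.71 * 78.1 * 3.57 * 23.7
Qs = 4691.65 kN


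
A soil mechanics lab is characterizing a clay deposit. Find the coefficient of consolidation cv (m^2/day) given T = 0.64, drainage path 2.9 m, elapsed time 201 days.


Result: 0.02678 m^2/day

Derivation:
Using cv = T * H_dr^2 / t
H_dr^2 = 2.9^2 = 8.41
cv = 0.64 * 8.41 / 201
cv = 0.02678 m^2/day


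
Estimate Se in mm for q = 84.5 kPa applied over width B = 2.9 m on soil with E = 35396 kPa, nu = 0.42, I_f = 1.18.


Result: 6.728 mm

Derivation:
Using Se = q * B * (1 - nu^2) * I_f / E
1 - nu^2 = 1 - 0.42^2 = 0.8236
Se = 84.5 * 2.9 * 0.8236 * 1.18 / 35396
Se = 0.006728 m
Convert to mm: Se = 0.006728 * 1000 = 6.728 mm


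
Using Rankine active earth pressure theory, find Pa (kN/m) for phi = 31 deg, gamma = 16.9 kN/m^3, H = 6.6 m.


Result: 117.82 kN/m

Derivation:
Compute active earth pressure coefficient:
Ka = tan^2(45 - phi/2) = tan^2(29.5) = 0.320099
Compute active force:
Pa = 0.5 * Ka * gamma * H^2
Pa = 0.5 * 0.320099 * 16.9 * 6.6^2
Pa = 117.82 kN/m


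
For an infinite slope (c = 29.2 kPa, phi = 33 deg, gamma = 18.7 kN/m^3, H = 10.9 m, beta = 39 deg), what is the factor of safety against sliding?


Using Fs = c / (gamma*H*sin(beta)*cos(beta)) + tan(phi)/tan(beta)
Cohesion contribution = 29.2 / (18.7*10.9*sin(39)*cos(39))
Cohesion contribution = 0.292914
Friction contribution = tan(33)/tan(39) = 0.801952
Fs = 0.292914 + 0.801952
Fs = 1.095


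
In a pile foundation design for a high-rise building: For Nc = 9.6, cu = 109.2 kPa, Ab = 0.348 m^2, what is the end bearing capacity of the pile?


Using Qb = Nc * cu * Ab
Qb = 9.6 * 109.2 * 0.348
Qb = 364.82 kN


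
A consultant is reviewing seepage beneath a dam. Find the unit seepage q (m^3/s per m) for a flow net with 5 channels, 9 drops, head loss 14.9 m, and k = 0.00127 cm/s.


Result: 0.0001051 m^3/s per m

Derivation:
Convert k to m/s for unit consistency with H:
k = 0.00127 cm/s = 0.00127 / 100 m/s = 1.27e-05 m/s
Using q = k * H * Nf / Nd
Nf / Nd = 5 / 9 = 0.5556
q = 1.27e-05 * 14.9 * 0.5556
q = 0.0001051 m^3/s per m


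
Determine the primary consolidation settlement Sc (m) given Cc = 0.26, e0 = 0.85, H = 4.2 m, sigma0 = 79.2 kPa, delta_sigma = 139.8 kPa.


Result: 0.2607 m

Derivation:
Using Sc = Cc * H / (1 + e0) * log10((sigma0 + delta_sigma) / sigma0)
Stress ratio = (79.2 + 139.8) / 79.2 = 2.76515
log10(2.76515) = 0.441719
Cc * H / (1 + e0) = 0.26 * 4.2 / (1 + 0.85) = 0.59027
Sc = 0.59027 * 0.441719
Sc = 0.2607 m


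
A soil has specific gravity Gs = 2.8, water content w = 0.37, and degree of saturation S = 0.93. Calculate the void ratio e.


Using the relation e = Gs * w / S
e = 2.8 * 0.37 / 0.93
e = 1.114


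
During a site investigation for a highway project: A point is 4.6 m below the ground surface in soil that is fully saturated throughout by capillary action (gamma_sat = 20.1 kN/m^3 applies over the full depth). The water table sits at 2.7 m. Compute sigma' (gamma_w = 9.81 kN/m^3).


Result: 73.82 kPa

Derivation:
Total stress = gamma_sat * depth
sigma = 20.1 * 4.6 = 92.46 kPa
Pore water pressure u = gamma_w * (depth - d_wt)
u = 9.81 * (4.6 - 2.7) = 18.639 kPa
Effective stress = sigma - u
sigma' = 92.46 - 18.639 = 73.82 kPa


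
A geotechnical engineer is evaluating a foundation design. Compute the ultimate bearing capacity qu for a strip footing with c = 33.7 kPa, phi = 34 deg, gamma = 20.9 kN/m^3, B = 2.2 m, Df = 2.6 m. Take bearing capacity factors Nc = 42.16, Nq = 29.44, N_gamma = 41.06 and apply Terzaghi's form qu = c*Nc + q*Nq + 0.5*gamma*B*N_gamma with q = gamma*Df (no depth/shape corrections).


Compute qu = c*Nc + gamma*Df*Nq + 0.5*gamma*B*N_gamma
Term 1: 33.7 * 42.16 = 1420.792
Term 2: 20.9 * 2.6 * 29.44 = 1599.7696
Term 3: 0.5 * 20.9 * 2.2 * 41.06 = 943.9694
qu = 1420.792 + 1599.7696 + 943.9694
qu = 3964.53 kPa


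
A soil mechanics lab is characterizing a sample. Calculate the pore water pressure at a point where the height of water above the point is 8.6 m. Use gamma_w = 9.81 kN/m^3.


Result: 84.37 kPa

Derivation:
Using u = gamma_w * h_w
u = 9.81 * 8.6
u = 84.37 kPa


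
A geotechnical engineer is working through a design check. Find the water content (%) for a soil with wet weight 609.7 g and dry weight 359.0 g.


Result: 69.83 %

Derivation:
Using w = (m_wet - m_dry) / m_dry * 100
m_wet - m_dry = 609.7 - 359.0 = 250.7 g
w = 250.7 / 359.0 * 100
w = 69.83 %


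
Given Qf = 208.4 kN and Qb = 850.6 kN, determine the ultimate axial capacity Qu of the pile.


Using Qu = Qf + Qb
Qu = 208.4 + 850.6
Qu = 1059.0 kN


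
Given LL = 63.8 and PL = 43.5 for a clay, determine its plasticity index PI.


Result: 20.3

Derivation:
Using PI = LL - PL
PI = 63.8 - 43.5
PI = 20.3


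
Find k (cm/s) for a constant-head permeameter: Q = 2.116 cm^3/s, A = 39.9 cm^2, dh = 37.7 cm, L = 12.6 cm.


Result: 0.017724 cm/s

Derivation:
Compute hydraulic gradient:
i = dh / L = 37.7 / 12.6 = 2.99206
Then apply Darcy's law:
k = Q / (A * i)
k = 2.116 / (39.9 * 2.99206)
k = 2.116 / 119.383
k = 0.017724 cm/s


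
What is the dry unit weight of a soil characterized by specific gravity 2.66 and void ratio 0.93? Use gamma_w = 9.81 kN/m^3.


Result: 13.521 kN/m^3

Derivation:
Using gamma_d = Gs * gamma_w / (1 + e)
gamma_d = 2.66 * 9.81 / (1 + 0.93)
gamma_d = 2.66 * 9.81 / 1.93
gamma_d = 13.521 kN/m^3


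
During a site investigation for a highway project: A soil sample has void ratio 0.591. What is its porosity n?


Using the relation n = e / (1 + e)
n = 0.591 / (1 + 0.591)
n = 0.591 / 1.591
n = 0.3715


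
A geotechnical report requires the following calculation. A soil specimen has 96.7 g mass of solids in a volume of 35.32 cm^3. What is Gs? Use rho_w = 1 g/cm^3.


Result: 2.738

Derivation:
Using Gs = m_s / (V_s * rho_w)
Since rho_w = 1 g/cm^3:
Gs = 96.7 / 35.32
Gs = 2.738


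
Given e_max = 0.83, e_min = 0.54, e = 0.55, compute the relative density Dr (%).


Using Dr = (e_max - e) / (e_max - e_min) * 100
e_max - e = 0.83 - 0.55 = 0.28
e_max - e_min = 0.83 - 0.54 = 0.29
Dr = 0.28 / 0.29 * 100
Dr = 96.55 %


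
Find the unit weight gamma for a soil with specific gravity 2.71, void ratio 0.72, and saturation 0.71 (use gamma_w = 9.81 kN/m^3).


Using gamma = gamma_w * (Gs + S*e) / (1 + e)
Numerator: Gs + S*e = 2.71 + 0.71*0.72 = 3.2212
Denominator: 1 + e = 1 + 0.72 = 1.72
gamma = 9.81 * 3.2212 / 1.72
gamma = 18.372 kN/m^3


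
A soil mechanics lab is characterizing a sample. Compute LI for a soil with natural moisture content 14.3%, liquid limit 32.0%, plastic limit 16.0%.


First compute the plasticity index:
PI = LL - PL = 32.0 - 16.0 = 16.0
Then compute the liquidity index:
LI = (w - PL) / PI
LI = (14.3 - 16.0) / 16.0
LI = -0.106


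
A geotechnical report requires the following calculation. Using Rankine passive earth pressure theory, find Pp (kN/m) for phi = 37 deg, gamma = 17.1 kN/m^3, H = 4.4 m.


Result: 665.88 kN/m

Derivation:
Compute passive earth pressure coefficient:
Kp = tan^2(45 + phi/2) = tan^2(63.5) = 4.022791
Compute passive force:
Pp = 0.5 * Kp * gamma * H^2
Pp = 0.5 * 4.022791 * 17.1 * 4.4^2
Pp = 665.88 kN/m


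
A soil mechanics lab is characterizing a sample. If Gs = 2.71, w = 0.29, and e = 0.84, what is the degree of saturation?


Result: 0.9356

Derivation:
Using S = Gs * w / e
S = 2.71 * 0.29 / 0.84
S = 0.9356


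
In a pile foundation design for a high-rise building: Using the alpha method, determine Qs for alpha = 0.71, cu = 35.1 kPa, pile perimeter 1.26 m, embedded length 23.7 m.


Using Qs = alpha * cu * perimeter * L
Qs = 0.71 * 35.1 * 1.26 * 23.7
Qs = 744.19 kN


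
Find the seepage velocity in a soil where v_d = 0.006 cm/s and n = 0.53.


Using v_s = v_d / n
v_s = 0.006 / 0.53
v_s = 0.01132 cm/s


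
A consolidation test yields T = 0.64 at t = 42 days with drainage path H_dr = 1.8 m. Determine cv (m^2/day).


Using cv = T * H_dr^2 / t
H_dr^2 = 1.8^2 = 3.24
cv = 0.64 * 3.24 / 42
cv = 0.04937 m^2/day


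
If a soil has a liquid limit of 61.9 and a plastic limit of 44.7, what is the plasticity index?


Using PI = LL - PL
PI = 61.9 - 44.7
PI = 17.2


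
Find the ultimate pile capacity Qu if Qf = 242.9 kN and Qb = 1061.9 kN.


Using Qu = Qf + Qb
Qu = 242.9 + 1061.9
Qu = 1304.8 kN


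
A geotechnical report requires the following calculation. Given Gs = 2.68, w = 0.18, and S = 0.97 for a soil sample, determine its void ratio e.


Using the relation e = Gs * w / S
e = 2.68 * 0.18 / 0.97
e = 0.4973


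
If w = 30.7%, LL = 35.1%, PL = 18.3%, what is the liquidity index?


First compute the plasticity index:
PI = LL - PL = 35.1 - 18.3 = 16.8
Then compute the liquidity index:
LI = (w - PL) / PI
LI = (30.7 - 18.3) / 16.8
LI = 0.738


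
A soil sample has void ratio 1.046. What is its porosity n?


Result: 0.5112

Derivation:
Using the relation n = e / (1 + e)
n = 1.046 / (1 + 1.046)
n = 1.046 / 2.046
n = 0.5112


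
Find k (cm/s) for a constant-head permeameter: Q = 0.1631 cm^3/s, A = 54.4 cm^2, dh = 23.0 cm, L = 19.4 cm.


Compute hydraulic gradient:
i = dh / L = 23.0 / 19.4 = 1.18557
Then apply Darcy's law:
k = Q / (A * i)
k = 0.1631 / (54.4 * 1.18557)
k = 0.1631 / 64.4948
k = 0.002529 cm/s


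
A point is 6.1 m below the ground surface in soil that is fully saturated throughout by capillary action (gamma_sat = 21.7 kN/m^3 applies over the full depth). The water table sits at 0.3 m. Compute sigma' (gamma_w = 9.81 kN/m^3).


Total stress = gamma_sat * depth
sigma = 21.7 * 6.1 = 132.37 kPa
Pore water pressure u = gamma_w * (depth - d_wt)
u = 9.81 * (6.1 - 0.3) = 56.898 kPa
Effective stress = sigma - u
sigma' = 132.37 - 56.898 = 75.47 kPa


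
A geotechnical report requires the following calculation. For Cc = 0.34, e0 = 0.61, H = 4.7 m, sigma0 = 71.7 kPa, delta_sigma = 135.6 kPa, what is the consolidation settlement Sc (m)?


Using Sc = Cc * H / (1 + e0) * log10((sigma0 + delta_sigma) / sigma0)
Stress ratio = (71.7 + 135.6) / 71.7 = 2.89121
log10(2.89121) = 0.46108
Cc * H / (1 + e0) = 0.34 * 4.7 / (1 + 0.61) = 0.992547
Sc = 0.992547 * 0.46108
Sc = 0.4576 m


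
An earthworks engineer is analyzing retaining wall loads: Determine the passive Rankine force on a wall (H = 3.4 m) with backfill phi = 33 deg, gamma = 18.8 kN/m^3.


Compute passive earth pressure coefficient:
Kp = tan^2(45 + phi/2) = tan^2(61.5) = 3.39212
Compute passive force:
Pp = 0.5 * Kp * gamma * H^2
Pp = 0.5 * 3.39212 * 18.8 * 3.4^2
Pp = 368.6 kN/m


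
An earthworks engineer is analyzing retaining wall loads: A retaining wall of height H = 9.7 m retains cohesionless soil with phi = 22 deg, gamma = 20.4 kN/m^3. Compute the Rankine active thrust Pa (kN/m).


Result: 436.63 kN/m

Derivation:
Compute active earth pressure coefficient:
Ka = tan^2(45 - phi/2) = tan^2(34.0) = 0.454962
Compute active force:
Pa = 0.5 * Ka * gamma * H^2
Pa = 0.5 * 0.454962 * 20.4 * 9.7^2
Pa = 436.63 kN/m


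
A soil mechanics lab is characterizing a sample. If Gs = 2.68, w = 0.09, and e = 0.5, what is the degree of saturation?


Using S = Gs * w / e
S = 2.68 * 0.09 / 0.5
S = 0.4824


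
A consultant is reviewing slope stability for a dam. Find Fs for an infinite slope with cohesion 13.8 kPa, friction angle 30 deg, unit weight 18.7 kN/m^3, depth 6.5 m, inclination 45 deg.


Result: 0.804

Derivation:
Using Fs = c / (gamma*H*sin(beta)*cos(beta)) + tan(phi)/tan(beta)
Cohesion contribution = 13.8 / (18.7*6.5*sin(45)*cos(45))
Cohesion contribution = 0.227067
Friction contribution = tan(30)/tan(45) = 0.57735
Fs = 0.227067 + 0.57735
Fs = 0.804


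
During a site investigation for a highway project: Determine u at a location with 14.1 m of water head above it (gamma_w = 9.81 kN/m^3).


Using u = gamma_w * h_w
u = 9.81 * 14.1
u = 138.32 kPa


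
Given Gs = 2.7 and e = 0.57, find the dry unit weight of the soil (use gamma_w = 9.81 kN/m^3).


Using gamma_d = Gs * gamma_w / (1 + e)
gamma_d = 2.7 * 9.81 / (1 + 0.57)
gamma_d = 2.7 * 9.81 / 1.57
gamma_d = 16.871 kN/m^3


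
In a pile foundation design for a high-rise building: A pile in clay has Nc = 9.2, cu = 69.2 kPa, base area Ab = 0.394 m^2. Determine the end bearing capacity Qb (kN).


Using Qb = Nc * cu * Ab
Qb = 9.2 * 69.2 * 0.394
Qb = 250.84 kN


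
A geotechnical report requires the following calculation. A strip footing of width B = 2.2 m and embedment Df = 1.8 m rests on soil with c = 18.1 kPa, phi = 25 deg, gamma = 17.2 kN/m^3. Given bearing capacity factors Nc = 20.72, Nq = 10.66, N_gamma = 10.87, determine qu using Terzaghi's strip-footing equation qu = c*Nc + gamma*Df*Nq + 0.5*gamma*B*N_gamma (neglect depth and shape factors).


Compute qu = c*Nc + gamma*Df*Nq + 0.5*gamma*B*N_gamma
Term 1: 18.1 * 20.72 = 375.032
Term 2: 17.2 * 1.8 * 10.66 = 330.0336
Term 3: 0.5 * 17.2 * 2.2 * 10.87 = 205.6604
qu = 375.032 + 330.0336 + 205.6604
qu = 910.73 kPa


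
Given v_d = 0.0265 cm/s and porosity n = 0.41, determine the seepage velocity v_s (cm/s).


Using v_s = v_d / n
v_s = 0.0265 / 0.41
v_s = 0.06463 cm/s


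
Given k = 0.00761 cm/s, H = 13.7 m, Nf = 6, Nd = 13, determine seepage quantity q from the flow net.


Convert k to m/s for unit consistency with H:
k = 0.00761 cm/s = 0.00761 / 100 m/s = 7.61e-05 m/s
Using q = k * H * Nf / Nd
Nf / Nd = 6 / 13 = 0.4615
q = 7.61e-05 * 13.7 * 0.4615
q = 0.0004812 m^3/s per m


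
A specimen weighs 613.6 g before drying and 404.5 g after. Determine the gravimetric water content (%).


Result: 51.69 %

Derivation:
Using w = (m_wet - m_dry) / m_dry * 100
m_wet - m_dry = 613.6 - 404.5 = 209.1 g
w = 209.1 / 404.5 * 100
w = 51.69 %


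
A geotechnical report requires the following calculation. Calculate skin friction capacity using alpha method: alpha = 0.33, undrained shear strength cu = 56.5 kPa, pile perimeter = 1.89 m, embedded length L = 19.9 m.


Result: 701.26 kN

Derivation:
Using Qs = alpha * cu * perimeter * L
Qs = 0.33 * 56.5 * 1.89 * 19.9
Qs = 701.26 kN


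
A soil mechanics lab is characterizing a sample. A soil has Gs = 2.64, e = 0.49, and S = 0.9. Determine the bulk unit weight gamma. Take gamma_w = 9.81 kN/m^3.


Result: 20.285 kN/m^3

Derivation:
Using gamma = gamma_w * (Gs + S*e) / (1 + e)
Numerator: Gs + S*e = 2.64 + 0.9*0.49 = 3.081
Denominator: 1 + e = 1 + 0.49 = 1.49
gamma = 9.81 * 3.081 / 1.49
gamma = 20.285 kN/m^3


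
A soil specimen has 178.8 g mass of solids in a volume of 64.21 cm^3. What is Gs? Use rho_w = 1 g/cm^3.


Using Gs = m_s / (V_s * rho_w)
Since rho_w = 1 g/cm^3:
Gs = 178.8 / 64.21
Gs = 2.785


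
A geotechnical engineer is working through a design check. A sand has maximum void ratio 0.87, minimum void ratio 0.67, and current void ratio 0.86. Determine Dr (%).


Using Dr = (e_max - e) / (e_max - e_min) * 100
e_max - e = 0.87 - 0.86 = 0.01
e_max - e_min = 0.87 - 0.67 = 0.2
Dr = 0.01 / 0.2 * 100
Dr = 5.0 %


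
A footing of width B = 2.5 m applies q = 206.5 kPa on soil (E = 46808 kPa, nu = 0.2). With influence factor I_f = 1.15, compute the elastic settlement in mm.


Using Se = q * B * (1 - nu^2) * I_f / E
1 - nu^2 = 1 - 0.2^2 = 0.96
Se = 206.5 * 2.5 * 0.96 * 1.15 / 46808
Se = 0.012176 m
Convert to mm: Se = 0.012176 * 1000 = 12.176 mm


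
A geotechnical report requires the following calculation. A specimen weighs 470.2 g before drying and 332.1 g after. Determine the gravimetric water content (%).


Using w = (m_wet - m_dry) / m_dry * 100
m_wet - m_dry = 470.2 - 332.1 = 138.1 g
w = 138.1 / 332.1 * 100
w = 41.58 %


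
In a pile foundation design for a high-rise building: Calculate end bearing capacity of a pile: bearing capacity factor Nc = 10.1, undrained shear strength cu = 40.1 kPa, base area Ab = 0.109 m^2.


Using Qb = Nc * cu * Ab
Qb = 10.1 * 40.1 * 0.109
Qb = 44.15 kN


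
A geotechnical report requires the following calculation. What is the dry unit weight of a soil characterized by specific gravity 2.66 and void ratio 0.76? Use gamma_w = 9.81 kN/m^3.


Using gamma_d = Gs * gamma_w / (1 + e)
gamma_d = 2.66 * 9.81 / (1 + 0.76)
gamma_d = 2.66 * 9.81 / 1.76
gamma_d = 14.826 kN/m^3


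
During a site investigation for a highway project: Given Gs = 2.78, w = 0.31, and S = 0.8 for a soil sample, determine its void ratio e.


Using the relation e = Gs * w / S
e = 2.78 * 0.31 / 0.8
e = 1.0772


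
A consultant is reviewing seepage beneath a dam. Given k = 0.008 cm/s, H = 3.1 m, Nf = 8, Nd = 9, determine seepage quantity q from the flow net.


Convert k to m/s for unit consistency with H:
k = 0.008 cm/s = 0.008 / 100 m/s = 8e-05 m/s
Using q = k * H * Nf / Nd
Nf / Nd = 8 / 9 = 0.8889
q = 8e-05 * 3.1 * 0.8889
q = 0.0002204 m^3/s per m


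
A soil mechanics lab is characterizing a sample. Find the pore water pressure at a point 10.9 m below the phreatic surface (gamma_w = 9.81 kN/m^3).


Using u = gamma_w * h_w
u = 9.81 * 10.9
u = 106.93 kPa


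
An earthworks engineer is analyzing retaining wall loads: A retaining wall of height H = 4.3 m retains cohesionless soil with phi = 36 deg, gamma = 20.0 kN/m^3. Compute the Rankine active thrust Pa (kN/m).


Result: 48.0 kN/m

Derivation:
Compute active earth pressure coefficient:
Ka = tan^2(45 - phi/2) = tan^2(27.0) = 0.259616
Compute active force:
Pa = 0.5 * Ka * gamma * H^2
Pa = 0.5 * 0.259616 * 20.0 * 4.3^2
Pa = 48.0 kN/m


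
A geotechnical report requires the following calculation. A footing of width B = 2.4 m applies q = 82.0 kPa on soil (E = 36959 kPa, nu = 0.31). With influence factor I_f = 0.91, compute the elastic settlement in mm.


Using Se = q * B * (1 - nu^2) * I_f / E
1 - nu^2 = 1 - 0.31^2 = 0.9039
Se = 82.0 * 2.4 * 0.9039 * 0.91 / 36959
Se = 0.004380 m
Convert to mm: Se = 0.004380 * 1000 = 4.38 mm


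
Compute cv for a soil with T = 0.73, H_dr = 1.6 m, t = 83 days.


Result: 0.02252 m^2/day

Derivation:
Using cv = T * H_dr^2 / t
H_dr^2 = 1.6^2 = 2.56
cv = 0.73 * 2.56 / 83
cv = 0.02252 m^2/day


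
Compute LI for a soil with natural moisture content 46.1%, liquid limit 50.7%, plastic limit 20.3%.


First compute the plasticity index:
PI = LL - PL = 50.7 - 20.3 = 30.4
Then compute the liquidity index:
LI = (w - PL) / PI
LI = (46.1 - 20.3) / 30.4
LI = 0.849


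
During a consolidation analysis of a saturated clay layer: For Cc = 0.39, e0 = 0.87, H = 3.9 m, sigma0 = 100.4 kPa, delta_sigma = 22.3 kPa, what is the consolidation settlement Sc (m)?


Using Sc = Cc * H / (1 + e0) * log10((sigma0 + delta_sigma) / sigma0)
Stress ratio = (100.4 + 22.3) / 100.4 = 1.22211
log10(1.22211) = 0.0871108
Cc * H / (1 + e0) = 0.39 * 3.9 / (1 + 0.87) = 0.813369
Sc = 0.813369 * 0.0871108
Sc = 0.0709 m


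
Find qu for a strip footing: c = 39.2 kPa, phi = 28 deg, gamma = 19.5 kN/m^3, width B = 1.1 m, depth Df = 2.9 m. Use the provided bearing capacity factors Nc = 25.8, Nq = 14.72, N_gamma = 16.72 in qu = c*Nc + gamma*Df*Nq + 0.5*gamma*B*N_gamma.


Result: 2023.1 kPa

Derivation:
Compute qu = c*Nc + gamma*Df*Nq + 0.5*gamma*B*N_gamma
Term 1: 39.2 * 25.8 = 1011.36
Term 2: 19.5 * 2.9 * 14.72 = 832.416
Term 3: 0.5 * 19.5 * 1.1 * 16.72 = 179.322
qu = 1011.36 + 832.416 + 179.322
qu = 2023.1 kPa


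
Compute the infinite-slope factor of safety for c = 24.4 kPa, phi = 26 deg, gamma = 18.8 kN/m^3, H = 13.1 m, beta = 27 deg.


Using Fs = c / (gamma*H*sin(beta)*cos(beta)) + tan(phi)/tan(beta)
Cohesion contribution = 24.4 / (18.8*13.1*sin(27)*cos(27))
Cohesion contribution = 0.244925
Friction contribution = tan(26)/tan(27) = 0.957229
Fs = 0.244925 + 0.957229
Fs = 1.202


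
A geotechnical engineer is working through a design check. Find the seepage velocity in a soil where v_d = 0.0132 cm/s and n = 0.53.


Result: 0.02491 cm/s

Derivation:
Using v_s = v_d / n
v_s = 0.0132 / 0.53
v_s = 0.02491 cm/s


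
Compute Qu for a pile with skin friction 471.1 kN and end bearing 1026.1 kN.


Using Qu = Qf + Qb
Qu = 471.1 + 1026.1
Qu = 1497.2 kN


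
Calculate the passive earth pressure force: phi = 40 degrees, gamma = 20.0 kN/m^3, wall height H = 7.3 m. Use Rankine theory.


Compute passive earth pressure coefficient:
Kp = tan^2(45 + phi/2) = tan^2(65.0) = 4.59891
Compute passive force:
Pp = 0.5 * Kp * gamma * H^2
Pp = 0.5 * 4.59891 * 20.0 * 7.3^2
Pp = 2450.76 kN/m


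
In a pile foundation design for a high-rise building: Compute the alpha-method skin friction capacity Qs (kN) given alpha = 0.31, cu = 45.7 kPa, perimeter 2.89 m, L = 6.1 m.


Result: 249.75 kN

Derivation:
Using Qs = alpha * cu * perimeter * L
Qs = 0.31 * 45.7 * 2.89 * 6.1
Qs = 249.75 kN


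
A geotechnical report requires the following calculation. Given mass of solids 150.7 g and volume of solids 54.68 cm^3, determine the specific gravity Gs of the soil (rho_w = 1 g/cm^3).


Using Gs = m_s / (V_s * rho_w)
Since rho_w = 1 g/cm^3:
Gs = 150.7 / 54.68
Gs = 2.756


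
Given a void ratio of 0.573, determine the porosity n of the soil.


Using the relation n = e / (1 + e)
n = 0.573 / (1 + 0.573)
n = 0.573 / 1.573
n = 0.3643


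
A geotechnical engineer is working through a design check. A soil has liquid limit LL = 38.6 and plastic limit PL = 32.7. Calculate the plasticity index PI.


Using PI = LL - PL
PI = 38.6 - 32.7
PI = 5.9


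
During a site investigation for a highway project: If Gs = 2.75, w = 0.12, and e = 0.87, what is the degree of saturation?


Using S = Gs * w / e
S = 2.75 * 0.12 / 0.87
S = 0.3793


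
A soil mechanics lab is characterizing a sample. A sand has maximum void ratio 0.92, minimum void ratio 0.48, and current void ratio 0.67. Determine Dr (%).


Using Dr = (e_max - e) / (e_max - e_min) * 100
e_max - e = 0.92 - 0.67 = 0.25
e_max - e_min = 0.92 - 0.48 = 0.44
Dr = 0.25 / 0.44 * 100
Dr = 56.82 %


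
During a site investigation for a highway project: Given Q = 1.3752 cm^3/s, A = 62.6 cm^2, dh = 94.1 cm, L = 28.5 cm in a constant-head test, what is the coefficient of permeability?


Compute hydraulic gradient:
i = dh / L = 94.1 / 28.5 = 3.30175
Then apply Darcy's law:
k = Q / (A * i)
k = 1.3752 / (62.6 * 3.30175)
k = 1.3752 / 206.69
k = 0.006653 cm/s


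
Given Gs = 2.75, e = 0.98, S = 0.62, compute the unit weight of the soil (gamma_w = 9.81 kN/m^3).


Result: 16.635 kN/m^3

Derivation:
Using gamma = gamma_w * (Gs + S*e) / (1 + e)
Numerator: Gs + S*e = 2.75 + 0.62*0.98 = 3.3576
Denominator: 1 + e = 1 + 0.98 = 1.98
gamma = 9.81 * 3.3576 / 1.98
gamma = 16.635 kN/m^3


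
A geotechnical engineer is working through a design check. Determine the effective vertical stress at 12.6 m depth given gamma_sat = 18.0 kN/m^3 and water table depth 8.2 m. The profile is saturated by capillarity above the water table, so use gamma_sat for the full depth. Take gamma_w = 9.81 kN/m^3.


Result: 183.64 kPa

Derivation:
Total stress = gamma_sat * depth
sigma = 18.0 * 12.6 = 226.8 kPa
Pore water pressure u = gamma_w * (depth - d_wt)
u = 9.81 * (12.6 - 8.2) = 43.164 kPa
Effective stress = sigma - u
sigma' = 226.8 - 43.164 = 183.64 kPa


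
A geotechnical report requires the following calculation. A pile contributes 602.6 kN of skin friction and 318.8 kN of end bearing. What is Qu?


Using Qu = Qf + Qb
Qu = 602.6 + 318.8
Qu = 921.4 kN


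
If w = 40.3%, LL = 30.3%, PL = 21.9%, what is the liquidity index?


First compute the plasticity index:
PI = LL - PL = 30.3 - 21.9 = 8.4
Then compute the liquidity index:
LI = (w - PL) / PI
LI = (40.3 - 21.9) / 8.4
LI = 2.19


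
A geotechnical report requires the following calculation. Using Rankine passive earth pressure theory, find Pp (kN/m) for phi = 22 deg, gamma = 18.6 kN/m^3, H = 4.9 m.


Compute passive earth pressure coefficient:
Kp = tan^2(45 + phi/2) = tan^2(56.0) = 2.197987
Compute passive force:
Pp = 0.5 * Kp * gamma * H^2
Pp = 0.5 * 2.197987 * 18.6 * 4.9^2
Pp = 490.8 kN/m


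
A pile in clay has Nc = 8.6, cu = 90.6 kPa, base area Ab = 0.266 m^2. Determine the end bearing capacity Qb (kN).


Result: 207.26 kN

Derivation:
Using Qb = Nc * cu * Ab
Qb = 8.6 * 90.6 * 0.266
Qb = 207.26 kN


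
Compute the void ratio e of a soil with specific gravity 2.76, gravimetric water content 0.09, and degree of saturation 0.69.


Result: 0.36

Derivation:
Using the relation e = Gs * w / S
e = 2.76 * 0.09 / 0.69
e = 0.36


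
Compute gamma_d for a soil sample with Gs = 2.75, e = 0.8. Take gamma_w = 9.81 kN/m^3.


Using gamma_d = Gs * gamma_w / (1 + e)
gamma_d = 2.75 * 9.81 / (1 + 0.8)
gamma_d = 2.75 * 9.81 / 1.8
gamma_d = 14.988 kN/m^3


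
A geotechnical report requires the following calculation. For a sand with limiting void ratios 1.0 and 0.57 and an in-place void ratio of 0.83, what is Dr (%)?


Result: 39.53 %

Derivation:
Using Dr = (e_max - e) / (e_max - e_min) * 100
e_max - e = 1.0 - 0.83 = 0.17
e_max - e_min = 1.0 - 0.57 = 0.43
Dr = 0.17 / 0.43 * 100
Dr = 39.53 %
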